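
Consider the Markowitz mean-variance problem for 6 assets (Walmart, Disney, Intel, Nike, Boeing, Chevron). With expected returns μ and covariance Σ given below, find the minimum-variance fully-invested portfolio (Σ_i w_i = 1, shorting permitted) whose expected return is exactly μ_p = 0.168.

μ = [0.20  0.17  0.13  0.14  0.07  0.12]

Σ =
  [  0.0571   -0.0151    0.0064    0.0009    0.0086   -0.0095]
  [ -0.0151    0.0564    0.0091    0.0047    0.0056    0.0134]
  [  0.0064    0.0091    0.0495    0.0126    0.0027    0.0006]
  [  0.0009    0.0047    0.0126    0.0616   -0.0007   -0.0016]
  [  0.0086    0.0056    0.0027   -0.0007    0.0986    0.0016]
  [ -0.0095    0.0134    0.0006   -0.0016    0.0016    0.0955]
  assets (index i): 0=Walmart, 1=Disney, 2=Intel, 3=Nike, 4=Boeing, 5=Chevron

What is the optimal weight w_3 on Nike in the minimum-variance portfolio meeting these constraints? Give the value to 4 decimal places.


u=Σ⁻¹μ = [4.5262  3.6350  0.9014  1.7774  0.0769  1.2196]
v=Σ⁻¹𝟙 = [21.4533  17.6241  10.4340  12.7839  6.9099  10.1652]
a=μᵀu=2.040944  b=𝟙ᵀu=12.136473  c=𝟙ᵀv=79.370634  D=ac−b²=14.697043
λ₁=(c·0.168−b)/D = (79.370634·0.168−12.136473)/14.697043 = 0.081499
λ₂=(a−b·0.168)/D = (2.040944−12.136473·0.168)/14.697043 = 0.000137
w* = 0.081499·u + 0.000137·v:
  w_0 = 0.081499·4.5262 + 0.000137·21.4533 = 0.3718  (Walmart)
  w_1 = 0.081499·3.6350 + 0.000137·17.6241 = 0.2987  (Disney)
  w_2 = 0.081499·0.9014 + 0.000137·10.4340 = 0.0749  (Intel)
  w_3 = 0.081499·1.7774 + 0.000137·12.7839 = 0.1466  (Nike)
  w_4 = 0.081499·0.0769 + 0.000137·6.9099 = 0.0072  (Boeing)
  w_5 = 0.081499·1.2196 + 0.000137·10.1652 = 0.1008  (Chevron)
Σw_i=1.0000  μᵀw=0.1680
σ²=wᵀΣw=λ₁·μ_p+λ₂ = 0.081499·0.168 + 0.000137 = 0.013829 ≈ 0.0138

0.1466


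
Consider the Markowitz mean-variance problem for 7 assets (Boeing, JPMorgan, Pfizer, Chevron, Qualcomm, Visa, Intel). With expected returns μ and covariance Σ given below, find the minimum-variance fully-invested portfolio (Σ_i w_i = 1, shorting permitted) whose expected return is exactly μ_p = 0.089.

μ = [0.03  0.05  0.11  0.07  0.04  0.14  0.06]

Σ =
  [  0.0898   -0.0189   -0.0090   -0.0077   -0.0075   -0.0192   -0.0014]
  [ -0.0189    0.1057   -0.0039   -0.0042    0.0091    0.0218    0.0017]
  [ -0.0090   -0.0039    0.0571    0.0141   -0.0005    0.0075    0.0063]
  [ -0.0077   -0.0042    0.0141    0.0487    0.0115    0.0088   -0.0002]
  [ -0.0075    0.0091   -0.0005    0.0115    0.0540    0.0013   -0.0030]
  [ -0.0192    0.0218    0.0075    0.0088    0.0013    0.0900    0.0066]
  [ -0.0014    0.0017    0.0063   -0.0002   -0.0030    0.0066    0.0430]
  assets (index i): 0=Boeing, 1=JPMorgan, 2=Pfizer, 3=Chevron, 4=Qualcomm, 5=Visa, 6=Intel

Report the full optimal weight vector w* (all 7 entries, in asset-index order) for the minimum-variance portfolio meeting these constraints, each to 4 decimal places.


0.1329  0.0387  0.2792  0.0961  0.0769  0.2499  0.1263

x=Σ⁻¹μ = [1.0130  0.3824  1.6408  0.7449  0.6964  1.3852  1.0123]
y=Σ⁻¹𝟙 = [19.6261  10.5400  14.3614  14.8660  17.4243  8.2745  21.3888]
a=μᵀx=0.564652  b=𝟙ᵀx=6.874875  c=𝟙ᵀy=106.480982  D=ac−b²=12.860782
λ₁=(c·0.089−b)/D = (106.480982·0.089−6.874875)/12.860782 = 0.202315
λ₂=(a−b·0.089)/D = (0.564652−6.874875·0.089)/12.860782 = -0.003671
w* = 0.202315·x + -0.003671·y:
  w_0 = 0.202315·1.0130 + -0.003671·19.6261 = 0.1329  (Boeing)
  w_1 = 0.202315·0.3824 + -0.003671·10.5400 = 0.0387  (JPMorgan)
  w_2 = 0.202315·1.6408 + -0.003671·14.3614 = 0.2792  (Pfizer)
  w_3 = 0.202315·0.7449 + -0.003671·14.8660 = 0.0961  (Chevron)
  w_4 = 0.202315·0.6964 + -0.003671·17.4243 = 0.0769  (Qualcomm)
  w_5 = 0.202315·1.3852 + -0.003671·8.2745 = 0.2499  (Visa)
  w_6 = 0.202315·1.0123 + -0.003671·21.3888 = 0.1263  (Intel)
Σw_i=1.0000  μᵀw=0.0890
σ²=wᵀΣw=λ₁·μ_p+λ₂ = 0.202315·0.089 + -0.003671 = 0.014335 ≈ 0.0143


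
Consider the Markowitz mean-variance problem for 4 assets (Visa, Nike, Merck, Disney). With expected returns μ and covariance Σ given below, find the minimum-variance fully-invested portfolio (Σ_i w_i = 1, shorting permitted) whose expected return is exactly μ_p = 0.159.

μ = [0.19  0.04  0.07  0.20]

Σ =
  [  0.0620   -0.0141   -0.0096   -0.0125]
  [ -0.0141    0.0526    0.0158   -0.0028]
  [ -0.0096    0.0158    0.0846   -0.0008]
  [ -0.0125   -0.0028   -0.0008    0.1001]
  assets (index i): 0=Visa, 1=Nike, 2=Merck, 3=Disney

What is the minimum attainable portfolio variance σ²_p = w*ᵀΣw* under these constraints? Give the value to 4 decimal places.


g=Σ⁻¹μ = [4.1246  1.7019  1.0019  2.5687]
h=Σ⁻¹𝟙 = [25.9271  23.5524  10.4958  13.9703]
a=μᵀg=1.435610  b=𝟙ᵀg=9.397014  c=𝟙ᵀh=73.945613  D=ac−b²=17.853167
λ₁=(c·0.159−b)/D = (73.945613·0.159−9.397014)/17.853167 = 0.132208
λ₂=(a−b·0.159)/D = (1.435610−9.397014·0.159)/17.853167 = -0.003278
w* = 0.132208·g + -0.003278·h:
  w_0 = 0.132208·4.1246 + -0.003278·25.9271 = 0.4603  (Visa)
  w_1 = 0.132208·1.7019 + -0.003278·23.5524 = 0.1478  (Nike)
  w_2 = 0.132208·1.0019 + -0.003278·10.4958 = 0.0981  (Merck)
  w_3 = 0.132208·2.5687 + -0.003278·13.9703 = 0.2938  (Disney)
Σw_i=1.0000  μᵀw=0.1590
σ²=wᵀΣw=λ₁·μ_p+λ₂ = 0.132208·0.159 + -0.003278 = 0.017744 ≈ 0.0177

0.0177


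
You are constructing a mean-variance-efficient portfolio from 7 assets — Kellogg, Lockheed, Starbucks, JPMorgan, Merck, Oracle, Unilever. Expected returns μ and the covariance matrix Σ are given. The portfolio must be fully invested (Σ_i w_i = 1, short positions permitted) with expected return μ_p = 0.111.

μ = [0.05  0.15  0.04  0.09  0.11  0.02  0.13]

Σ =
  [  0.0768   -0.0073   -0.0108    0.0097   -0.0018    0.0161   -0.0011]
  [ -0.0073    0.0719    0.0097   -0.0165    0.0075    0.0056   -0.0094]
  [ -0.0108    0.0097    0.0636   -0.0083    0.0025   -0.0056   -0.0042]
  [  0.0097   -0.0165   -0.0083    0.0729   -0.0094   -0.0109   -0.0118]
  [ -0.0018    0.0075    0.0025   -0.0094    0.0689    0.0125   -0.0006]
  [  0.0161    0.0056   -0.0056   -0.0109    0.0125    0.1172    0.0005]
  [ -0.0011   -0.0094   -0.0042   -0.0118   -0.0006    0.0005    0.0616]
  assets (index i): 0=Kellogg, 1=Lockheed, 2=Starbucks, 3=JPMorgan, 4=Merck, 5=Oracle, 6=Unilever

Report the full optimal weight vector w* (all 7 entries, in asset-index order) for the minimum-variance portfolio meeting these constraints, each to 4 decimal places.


0.0683  0.2394  0.0716  0.2179  0.1379  0.0037  0.2611

u=Σ⁻¹μ = [0.7915  2.8904  0.8048  2.5976  1.6525  0.0142  3.1340]
v=Σ⁻¹𝟙 = [13.6272  19.8066  20.1899  25.8461  14.3836  7.4379  25.9069]
a=μᵀu=1.328583  b=𝟙ᵀu=11.884938  c=𝟙ᵀv=127.198113  D=ac−b²=27.741501
λ₁=(c·0.111−b)/D = (127.198113·0.111−11.884938)/27.741501 = 0.080531
λ₂=(a−b·0.111)/D = (1.328583−11.884938·0.111)/27.741501 = 0.000337
w* = 0.080531·u + 0.000337·v:
  w_0 = 0.080531·0.7915 + 0.000337·13.6272 = 0.0683  (Kellogg)
  w_1 = 0.080531·2.8904 + 0.000337·19.8066 = 0.2394  (Lockheed)
  w_2 = 0.080531·0.8048 + 0.000337·20.1899 = 0.0716  (Starbucks)
  w_3 = 0.080531·2.5976 + 0.000337·25.8461 = 0.2179  (JPMorgan)
  w_4 = 0.080531·1.6525 + 0.000337·14.3836 = 0.1379  (Merck)
  w_5 = 0.080531·0.0142 + 0.000337·7.4379 = 0.0037  (Oracle)
  w_6 = 0.080531·3.1340 + 0.000337·25.9069 = 0.2611  (Unilever)
Σw_i=1.0000  μᵀw=0.1110
σ²=wᵀΣw=λ₁·μ_p+λ₂ = 0.080531·0.111 + 0.000337 = 0.009276 ≈ 0.0093


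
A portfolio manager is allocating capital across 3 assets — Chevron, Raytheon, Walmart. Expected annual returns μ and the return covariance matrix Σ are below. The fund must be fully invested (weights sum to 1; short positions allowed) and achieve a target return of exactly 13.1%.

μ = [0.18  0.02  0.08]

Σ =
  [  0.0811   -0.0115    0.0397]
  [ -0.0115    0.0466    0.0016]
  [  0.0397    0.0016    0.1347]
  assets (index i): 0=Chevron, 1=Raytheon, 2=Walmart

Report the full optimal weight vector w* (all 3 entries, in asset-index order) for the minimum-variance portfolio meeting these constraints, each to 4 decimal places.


0.7065  0.3275  -0.0340

u=Σ⁻¹μ = [2.4323  1.0341  -0.1352]
v=Σ⁻¹𝟙 = [14.4630  24.9301  2.8651]
a=μᵀu=0.447680  b=𝟙ᵀu=3.331153  c=𝟙ᵀv=42.258182  D=ac−b²=7.821542
λ₁=(c·0.131−b)/D = (42.258182·0.131−3.331153)/7.821542 = 0.281871
λ₂=(a−b·0.131)/D = (0.447680−3.331153·0.131)/7.821542 = 0.001445
w* = 0.281871·u + 0.001445·v:
  w_0 = 0.281871·2.4323 + 0.001445·14.4630 = 0.7065  (Chevron)
  w_1 = 0.281871·1.0341 + 0.001445·24.9301 = 0.3275  (Raytheon)
  w_2 = 0.281871·-0.1352 + 0.001445·2.8651 = -0.0340  (Walmart)
Σw_i=1.0000  μᵀw=0.1310
σ²=wᵀΣw=λ₁·μ_p+λ₂ = 0.281871·0.131 + 0.001445 = 0.038370 ≈ 0.0384


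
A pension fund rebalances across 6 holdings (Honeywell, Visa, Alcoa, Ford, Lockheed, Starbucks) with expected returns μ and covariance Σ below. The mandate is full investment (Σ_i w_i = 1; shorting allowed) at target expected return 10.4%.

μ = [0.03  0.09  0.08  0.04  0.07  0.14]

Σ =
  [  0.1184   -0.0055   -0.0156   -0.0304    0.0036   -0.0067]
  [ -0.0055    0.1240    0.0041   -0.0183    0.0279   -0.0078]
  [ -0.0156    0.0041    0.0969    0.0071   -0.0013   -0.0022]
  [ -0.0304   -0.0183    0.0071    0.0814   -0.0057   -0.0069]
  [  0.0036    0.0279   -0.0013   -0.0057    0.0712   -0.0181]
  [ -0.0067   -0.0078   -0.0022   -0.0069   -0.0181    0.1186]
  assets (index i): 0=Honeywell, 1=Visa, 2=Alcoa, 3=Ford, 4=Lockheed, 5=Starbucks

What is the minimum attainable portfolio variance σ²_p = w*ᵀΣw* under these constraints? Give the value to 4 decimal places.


g=Σ⁻¹μ = [0.7260  0.7215  0.8845  1.0573  1.1516  1.5226]
h=Σ⁻¹𝟙 = [16.2448  9.0596  11.4827  21.6075  15.1008  13.7199]
a=μᵀg=0.493536  b=𝟙ᵀg=6.063468  c=𝟙ᵀh=87.215299  D=ac−b²=6.278258
λ₁=(c·0.104−b)/D = (87.215299·0.104−6.063468)/6.278258 = 0.478942
λ₂=(a−b·0.104)/D = (0.493536−6.063468·0.104)/6.278258 = -0.021832
w* = 0.478942·g + -0.021832·h:
  w_0 = 0.478942·0.7260 + -0.021832·16.2448 = -0.0069  (Honeywell)
  w_1 = 0.478942·0.7215 + -0.021832·9.0596 = 0.1478  (Visa)
  w_2 = 0.478942·0.8845 + -0.021832·11.4827 = 0.1729  (Alcoa)
  w_3 = 0.478942·1.0573 + -0.021832·21.6075 = 0.0347  (Ford)
  w_4 = 0.478942·1.1516 + -0.021832·15.1008 = 0.2219  (Lockheed)
  w_5 = 0.478942·1.5226 + -0.021832·13.7199 = 0.4297  (Starbucks)
Σw_i=1.0000  μᵀw=0.1040
σ²=wᵀΣw=λ₁·μ_p+λ₂ = 0.478942·0.104 + -0.021832 = 0.027978 ≈ 0.0280

0.0280


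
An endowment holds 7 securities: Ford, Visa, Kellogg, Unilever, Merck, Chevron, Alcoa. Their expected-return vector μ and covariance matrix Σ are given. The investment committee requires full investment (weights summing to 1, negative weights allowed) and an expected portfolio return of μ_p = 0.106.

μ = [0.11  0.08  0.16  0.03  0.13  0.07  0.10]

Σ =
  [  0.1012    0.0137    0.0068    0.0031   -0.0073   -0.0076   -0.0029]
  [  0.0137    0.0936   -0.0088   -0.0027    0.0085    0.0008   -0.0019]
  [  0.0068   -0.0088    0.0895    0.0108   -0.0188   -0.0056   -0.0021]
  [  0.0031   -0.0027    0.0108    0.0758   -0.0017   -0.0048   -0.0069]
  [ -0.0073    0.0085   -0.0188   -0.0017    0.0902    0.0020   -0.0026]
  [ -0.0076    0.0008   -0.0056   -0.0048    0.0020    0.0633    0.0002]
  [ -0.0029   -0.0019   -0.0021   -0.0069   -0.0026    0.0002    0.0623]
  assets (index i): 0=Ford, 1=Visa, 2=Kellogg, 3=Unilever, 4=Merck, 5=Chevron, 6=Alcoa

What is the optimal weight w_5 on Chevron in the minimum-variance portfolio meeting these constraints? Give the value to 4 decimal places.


0.1602

x=Σ⁻¹μ = [1.1196  0.7630  2.2785  0.3553  1.9647  1.3911  1.8742]
y=Σ⁻¹𝟙 = [10.1429  9.8865  14.2867  14.3721  14.3693  18.7289  19.4379]
a=μᵀx=1.099632  b=𝟙ᵀx=9.746490  c=𝟙ᵀy=101.224272  D=ac−b²=16.315418
λ₁=(c·0.106−b)/D = (101.224272·0.106−9.746490)/16.315418 = 0.060267
λ₂=(a−b·0.106)/D = (1.099632−9.746490·0.106)/16.315418 = 0.004076
w* = 0.060267·x + 0.004076·y:
  w_0 = 0.060267·1.1196 + 0.004076·10.1429 = 0.1088  (Ford)
  w_1 = 0.060267·0.7630 + 0.004076·9.8865 = 0.0863  (Visa)
  w_2 = 0.060267·2.2785 + 0.004076·14.2867 = 0.1956  (Kellogg)
  w_3 = 0.060267·0.3553 + 0.004076·14.3721 = 0.0800  (Unilever)
  w_4 = 0.060267·1.9647 + 0.004076·14.3693 = 0.1770  (Merck)
  w_5 = 0.060267·1.3911 + 0.004076·18.7289 = 0.1602  (Chevron)
  w_6 = 0.060267·1.8742 + 0.004076·19.4379 = 0.1922  (Alcoa)
Σw_i=1.0000  μᵀw=0.1060
σ²=wᵀΣw=λ₁·μ_p+λ₂ = 0.060267·0.106 + 0.004076 = 0.010464 ≈ 0.0105


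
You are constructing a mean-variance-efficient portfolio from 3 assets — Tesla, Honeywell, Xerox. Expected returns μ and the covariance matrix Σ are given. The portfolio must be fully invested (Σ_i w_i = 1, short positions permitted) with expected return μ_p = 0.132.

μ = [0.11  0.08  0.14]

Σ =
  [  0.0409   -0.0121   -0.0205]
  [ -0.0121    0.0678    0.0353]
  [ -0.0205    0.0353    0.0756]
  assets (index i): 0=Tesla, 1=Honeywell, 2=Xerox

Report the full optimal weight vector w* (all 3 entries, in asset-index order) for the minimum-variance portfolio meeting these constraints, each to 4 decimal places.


0.5851  -0.1592  0.5741

u=Σ⁻¹μ = [4.2220  0.4931  2.7665]
v=Σ⁻¹𝟙 = [36.8412  12.2025  17.5198]
a=μᵀu=0.891168  b=𝟙ᵀu=7.481507  c=𝟙ᵀv=66.563531  D=ac−b²=3.346361
λ₁=(c·0.132−b)/D = (66.563531·0.132−7.481507)/3.346361 = 0.389940
λ₂=(a−b·0.132)/D = (0.891168−7.481507·0.132)/3.346361 = -0.028805
w* = 0.389940·u + -0.028805·v:
  w_0 = 0.389940·4.2220 + -0.028805·36.8412 = 0.5851  (Tesla)
  w_1 = 0.389940·0.4931 + -0.028805·12.2025 = -0.1592  (Honeywell)
  w_2 = 0.389940·2.7665 + -0.028805·17.5198 = 0.5741  (Xerox)
Σw_i=1.0000  μᵀw=0.1320
σ²=wᵀΣw=λ₁·μ_p+λ₂ = 0.389940·0.132 + -0.028805 = 0.022667 ≈ 0.0227


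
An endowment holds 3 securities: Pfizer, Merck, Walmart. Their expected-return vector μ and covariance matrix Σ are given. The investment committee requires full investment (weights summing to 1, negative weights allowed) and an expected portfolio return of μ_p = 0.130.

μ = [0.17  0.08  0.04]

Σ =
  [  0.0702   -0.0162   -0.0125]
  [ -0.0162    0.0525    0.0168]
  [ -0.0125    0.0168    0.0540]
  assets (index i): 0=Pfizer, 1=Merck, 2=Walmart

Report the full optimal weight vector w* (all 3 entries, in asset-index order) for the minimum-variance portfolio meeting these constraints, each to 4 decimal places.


u=Σ⁻¹μ = [3.0710  2.2288  0.7582]
v=Σ⁻¹𝟙 = [22.0106  20.3045  17.2966]
a=μᵀu=0.730703  b=𝟙ᵀu=6.058021  c=𝟙ᵀv=59.611679  D=ac−b²=6.858830
λ₁=(c·0.130−b)/D = (59.611679·0.130−6.058021)/6.858830 = 0.246616
λ₂=(a−b·0.130)/D = (0.730703−6.058021·0.130)/6.858830 = -0.008287
w* = 0.246616·u + -0.008287·v:
  w_0 = 0.246616·3.0710 + -0.008287·22.0106 = 0.5750  (Pfizer)
  w_1 = 0.246616·2.2288 + -0.008287·20.3045 = 0.3814  (Merck)
  w_2 = 0.246616·0.7582 + -0.008287·17.2966 = 0.0437  (Walmart)
Σw_i=1.0000  μᵀw=0.1300
σ²=wᵀΣw=λ₁·μ_p+λ₂ = 0.246616·0.130 + -0.008287 = 0.023773 ≈ 0.0238

0.5750  0.3814  0.0437


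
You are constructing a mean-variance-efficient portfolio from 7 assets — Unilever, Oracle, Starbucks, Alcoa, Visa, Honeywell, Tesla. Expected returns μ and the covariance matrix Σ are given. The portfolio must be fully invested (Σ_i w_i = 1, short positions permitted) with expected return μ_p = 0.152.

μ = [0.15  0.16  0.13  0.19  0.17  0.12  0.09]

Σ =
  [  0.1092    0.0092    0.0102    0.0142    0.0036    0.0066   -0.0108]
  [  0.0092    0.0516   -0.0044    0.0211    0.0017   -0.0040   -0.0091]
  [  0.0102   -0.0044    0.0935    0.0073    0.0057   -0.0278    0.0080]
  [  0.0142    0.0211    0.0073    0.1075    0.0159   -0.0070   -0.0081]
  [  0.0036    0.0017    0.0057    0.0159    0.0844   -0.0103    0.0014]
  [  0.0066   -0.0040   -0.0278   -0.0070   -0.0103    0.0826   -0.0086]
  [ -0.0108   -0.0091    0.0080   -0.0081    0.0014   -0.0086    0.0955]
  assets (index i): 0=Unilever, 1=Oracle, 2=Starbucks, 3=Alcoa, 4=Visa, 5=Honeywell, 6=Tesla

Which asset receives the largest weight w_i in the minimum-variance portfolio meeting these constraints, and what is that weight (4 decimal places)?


Oracle (0.2727)

x=Σ⁻¹μ = [0.7257  3.1611  1.9406  0.9191  1.9170  2.6693  1.4534]
y=Σ⁻¹𝟙 = [5.0863  21.8451  15.2337  3.9945  11.7589  21.1394  13.9219]
a=μᵀx=1.818558  b=𝟙ᵀx=12.786225  c=𝟙ᵀy=92.979909  D=ac−b²=5.601787
λ₁=(c·0.152−b)/D = (92.979909·0.152−12.786225)/5.601787 = 0.240409
λ₂=(a−b·0.152)/D = (1.818558−12.786225·0.152)/5.601787 = -0.022305
w* = 0.240409·x + -0.022305·y:
  w_0 = 0.240409·0.7257 + -0.022305·5.0863 = 0.0610  (Unilever)
  w_1 = 0.240409·3.1611 + -0.022305·21.8451 = 0.2727  (Oracle)
  w_2 = 0.240409·1.9406 + -0.022305·15.2337 = 0.1268  (Starbucks)
  w_3 = 0.240409·0.9191 + -0.022305·3.9945 = 0.1319  (Alcoa)
  w_4 = 0.240409·1.9170 + -0.022305·11.7589 = 0.1986  (Visa)
  w_5 = 0.240409·2.6693 + -0.022305·21.1394 = 0.1702  (Honeywell)
  w_6 = 0.240409·1.4534 + -0.022305·13.9219 = 0.0389  (Tesla)
Σw_i=1.0000  μᵀw=0.1520
σ²=wᵀΣw=λ₁·μ_p+λ₂ = 0.240409·0.152 + -0.022305 = 0.014237 ≈ 0.0142


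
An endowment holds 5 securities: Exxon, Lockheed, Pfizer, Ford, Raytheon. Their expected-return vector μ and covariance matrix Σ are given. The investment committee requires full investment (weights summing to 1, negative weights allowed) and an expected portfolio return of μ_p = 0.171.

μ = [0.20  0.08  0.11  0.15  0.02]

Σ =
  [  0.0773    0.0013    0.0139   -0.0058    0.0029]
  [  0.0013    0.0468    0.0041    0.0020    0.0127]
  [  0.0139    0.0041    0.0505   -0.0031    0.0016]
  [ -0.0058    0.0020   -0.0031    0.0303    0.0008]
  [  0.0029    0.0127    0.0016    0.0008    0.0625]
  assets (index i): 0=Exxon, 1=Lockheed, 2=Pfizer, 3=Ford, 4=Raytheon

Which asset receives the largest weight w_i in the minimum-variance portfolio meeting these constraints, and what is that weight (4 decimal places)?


Ford (0.5841)

u=Σ⁻¹μ = [2.6871  1.2998  1.6799  5.5558  -0.1829]
v=Σ⁻¹𝟙 = [11.8496  14.8787  17.1611  35.7408  11.5300]
a=μᵀu=1.655902  b=𝟙ᵀu=11.039665  c=𝟙ᵀv=91.160245  D=ac−b²=29.078255
λ₁=(c·0.171−b)/D = (91.160245·0.171−11.039665)/29.078255 = 0.156431
λ₂=(a−b·0.171)/D = (1.655902−11.039665·0.171)/29.078255 = -0.007974
w* = 0.156431·u + -0.007974·v:
  w_0 = 0.156431·2.6871 + -0.007974·11.8496 = 0.3259  (Exxon)
  w_1 = 0.156431·1.2998 + -0.007974·14.8787 = 0.0847  (Lockheed)
  w_2 = 0.156431·1.6799 + -0.007974·17.1611 = 0.1259  (Pfizer)
  w_3 = 0.156431·5.5558 + -0.007974·35.7408 = 0.5841  (Ford)
  w_4 = 0.156431·-0.1829 + -0.007974·11.5300 = -0.1206  (Raytheon)
Σw_i=1.0000  μᵀw=0.1710
σ²=wᵀΣw=λ₁·μ_p+λ₂ = 0.156431·0.171 + -0.007974 = 0.018775 ≈ 0.0188


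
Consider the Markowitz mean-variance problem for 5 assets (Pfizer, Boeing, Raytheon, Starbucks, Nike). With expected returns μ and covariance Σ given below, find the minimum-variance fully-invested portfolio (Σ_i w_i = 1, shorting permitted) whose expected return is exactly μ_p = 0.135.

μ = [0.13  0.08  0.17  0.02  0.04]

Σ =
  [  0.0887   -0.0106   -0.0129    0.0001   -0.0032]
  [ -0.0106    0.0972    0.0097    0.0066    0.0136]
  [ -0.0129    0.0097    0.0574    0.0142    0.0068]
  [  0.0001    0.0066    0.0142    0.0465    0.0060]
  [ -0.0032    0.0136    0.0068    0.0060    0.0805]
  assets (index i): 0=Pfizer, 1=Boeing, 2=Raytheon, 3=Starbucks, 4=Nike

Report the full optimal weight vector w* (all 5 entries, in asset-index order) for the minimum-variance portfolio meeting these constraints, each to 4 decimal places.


0.3169  0.1288  0.4721  0.0023  0.0799

u=Σ⁻¹μ = [2.0650  0.7233  3.4664  -0.7640  0.2209]
v=Σ⁻¹𝟙 = [14.6916  8.1342  14.6214  14.6536  9.3049]
a=μᵀu=0.909154  b=𝟙ᵀu=5.711547  c=𝟙ᵀv=61.405664  D=ac−b²=23.205445
λ₁=(c·0.135−b)/D = (61.405664·0.135−5.711547)/23.205445 = 0.111104
λ₂=(a−b·0.135)/D = (0.909154−5.711547·0.135)/23.205445 = 0.005951
w* = 0.111104·u + 0.005951·v:
  w_0 = 0.111104·2.0650 + 0.005951·14.6916 = 0.3169  (Pfizer)
  w_1 = 0.111104·0.7233 + 0.005951·8.1342 = 0.1288  (Boeing)
  w_2 = 0.111104·3.4664 + 0.005951·14.6214 = 0.4721  (Raytheon)
  w_3 = 0.111104·-0.7640 + 0.005951·14.6536 = 0.0023  (Starbucks)
  w_4 = 0.111104·0.2209 + 0.005951·9.3049 = 0.0799  (Nike)
Σw_i=1.0000  μᵀw=0.1350
σ²=wᵀΣw=λ₁·μ_p+λ₂ = 0.111104·0.135 + 0.005951 = 0.020950 ≈ 0.0210


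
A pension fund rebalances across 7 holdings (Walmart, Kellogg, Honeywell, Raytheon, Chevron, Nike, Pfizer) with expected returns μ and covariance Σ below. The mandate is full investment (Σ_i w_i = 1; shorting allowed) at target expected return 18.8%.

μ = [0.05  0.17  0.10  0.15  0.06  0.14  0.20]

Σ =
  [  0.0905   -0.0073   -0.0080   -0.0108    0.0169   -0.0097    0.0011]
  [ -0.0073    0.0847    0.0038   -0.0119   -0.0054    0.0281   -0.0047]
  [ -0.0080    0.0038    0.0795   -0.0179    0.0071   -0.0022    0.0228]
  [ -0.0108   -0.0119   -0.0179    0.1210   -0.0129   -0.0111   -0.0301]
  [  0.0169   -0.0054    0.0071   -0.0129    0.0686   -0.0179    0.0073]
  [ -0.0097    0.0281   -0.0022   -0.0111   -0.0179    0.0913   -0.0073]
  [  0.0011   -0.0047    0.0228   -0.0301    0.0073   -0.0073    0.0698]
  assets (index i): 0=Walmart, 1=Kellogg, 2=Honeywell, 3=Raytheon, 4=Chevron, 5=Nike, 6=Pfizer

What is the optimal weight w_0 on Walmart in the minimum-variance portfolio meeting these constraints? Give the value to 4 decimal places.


x=Σ⁻¹μ = [1.0522  2.1535  0.6860  2.9965  1.3492  1.9576  4.1255]
y=Σ⁻¹𝟙 = [13.8287  12.1575  11.2102  20.6744  16.9945  16.4045  20.1193]
a=μᵀx=2.116903  b=𝟙ᵀx=14.320548  c=𝟙ᵀy=111.389103  D=ac−b²=30.721872
λ₁=(c·0.188−b)/D = (111.389103·0.188−14.320548)/30.721872 = 0.215501
λ₂=(a−b·0.188)/D = (2.116903−14.320548·0.188)/30.721872 = -0.018728
w* = 0.215501·x + -0.018728·y:
  w_0 = 0.215501·1.0522 + -0.018728·13.8287 = -0.0322  (Walmart)
  w_1 = 0.215501·2.1535 + -0.018728·12.1575 = 0.2364  (Kellogg)
  w_2 = 0.215501·0.6860 + -0.018728·11.2102 = -0.0621  (Honeywell)
  w_3 = 0.215501·2.9965 + -0.018728·20.6744 = 0.2586  (Raytheon)
  w_4 = 0.215501·1.3492 + -0.018728·16.9945 = -0.0275  (Chevron)
  w_5 = 0.215501·1.9576 + -0.018728·16.4045 = 0.1146  (Nike)
  w_6 = 0.215501·4.1255 + -0.018728·20.1193 = 0.5123  (Pfizer)
Σw_i=1.0000  μᵀw=0.1880
σ²=wᵀΣw=λ₁·μ_p+λ₂ = 0.215501·0.188 + -0.018728 = 0.021786 ≈ 0.0218

-0.0322


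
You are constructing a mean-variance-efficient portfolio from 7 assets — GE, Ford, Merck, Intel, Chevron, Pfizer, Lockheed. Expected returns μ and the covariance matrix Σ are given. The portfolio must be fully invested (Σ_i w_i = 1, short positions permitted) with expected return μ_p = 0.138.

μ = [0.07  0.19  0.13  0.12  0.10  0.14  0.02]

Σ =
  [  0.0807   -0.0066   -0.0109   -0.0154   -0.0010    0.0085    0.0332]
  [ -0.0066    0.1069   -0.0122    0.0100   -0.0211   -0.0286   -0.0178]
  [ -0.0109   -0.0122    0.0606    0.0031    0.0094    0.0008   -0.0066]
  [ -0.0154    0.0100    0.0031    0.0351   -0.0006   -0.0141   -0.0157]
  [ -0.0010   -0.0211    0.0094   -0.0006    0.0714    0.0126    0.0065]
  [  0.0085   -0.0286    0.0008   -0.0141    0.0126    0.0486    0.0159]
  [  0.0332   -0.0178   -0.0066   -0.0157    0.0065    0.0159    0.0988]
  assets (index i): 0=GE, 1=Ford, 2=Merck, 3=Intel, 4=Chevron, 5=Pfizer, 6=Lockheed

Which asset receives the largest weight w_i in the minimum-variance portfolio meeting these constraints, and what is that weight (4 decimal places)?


p=Σ⁻¹μ = [1.8584  3.4954  2.6830  5.4548  1.1091  5.7816  0.2503]
q=Σ⁻¹𝟙 = [18.1387  22.3618  20.7213  48.3164  10.8952  38.0531  10.2763]
a=μᵀp=2.722927  b=𝟙ᵀp=20.632668  c=𝟙ᵀq=168.762817  D=ac−b²=33.821883
λ₁=(c·0.138−b)/D = (168.762817·0.138−20.632668)/33.821883 = 0.078547
λ₂=(a−b·0.138)/D = (2.722927−20.632668·0.138)/33.821883 = -0.003678
w* = 0.078547·p + -0.003678·q:
  w_0 = 0.078547·1.8584 + -0.003678·18.1387 = 0.0793  (GE)
  w_1 = 0.078547·3.4954 + -0.003678·22.3618 = 0.1923  (Ford)
  w_2 = 0.078547·2.6830 + -0.003678·20.7213 = 0.1345  (Merck)
  w_3 = 0.078547·5.4548 + -0.003678·48.3164 = 0.2508  (Intel)
  w_4 = 0.078547·1.1091 + -0.003678·10.8952 = 0.0470  (Chevron)
  w_5 = 0.078547·5.7816 + -0.003678·38.0531 = 0.3142  (Pfizer)
  w_6 = 0.078547·0.2503 + -0.003678·10.2763 = -0.0181  (Lockheed)
Σw_i=1.0000  μᵀw=0.1380
σ²=wᵀΣw=λ₁·μ_p+λ₂ = 0.078547·0.138 + -0.003678 = 0.007162 ≈ 0.0072

Pfizer (0.3142)


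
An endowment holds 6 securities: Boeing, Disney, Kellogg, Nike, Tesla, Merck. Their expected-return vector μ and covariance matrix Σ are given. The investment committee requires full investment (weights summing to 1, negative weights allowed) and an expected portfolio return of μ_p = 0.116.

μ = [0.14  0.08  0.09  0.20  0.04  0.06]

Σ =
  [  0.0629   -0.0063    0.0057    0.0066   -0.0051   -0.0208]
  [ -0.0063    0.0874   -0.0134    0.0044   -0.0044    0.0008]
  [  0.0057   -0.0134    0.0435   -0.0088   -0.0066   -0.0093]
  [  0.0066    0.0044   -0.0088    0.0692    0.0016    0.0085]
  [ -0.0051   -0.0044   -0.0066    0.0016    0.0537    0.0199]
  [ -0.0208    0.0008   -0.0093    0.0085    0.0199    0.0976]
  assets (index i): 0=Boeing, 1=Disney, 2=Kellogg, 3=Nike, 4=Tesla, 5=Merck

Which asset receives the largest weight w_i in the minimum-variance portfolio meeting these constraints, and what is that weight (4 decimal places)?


Kellogg (0.2751)

x=Σ⁻¹μ = [2.1689  1.4567  3.1628  2.8576  1.0381  0.9059]
y=Σ⁻¹𝟙 = [18.7690  18.3946  34.7961  13.9681  21.3869  11.8336]
a=μᵀx=1.372234  b=𝟙ᵀx=11.589974  c=𝟙ᵀy=119.148162  D=ac−b²=29.171602
λ₁=(c·0.116−b)/D = (119.148162·0.116−11.589974)/29.171602 = 0.076486
λ₂=(a−b·0.116)/D = (1.372234−11.589974·0.116)/29.171602 = 0.000953
w* = 0.076486·x + 0.000953·y:
  w_0 = 0.076486·2.1689 + 0.000953·18.7690 = 0.1838  (Boeing)
  w_1 = 0.076486·1.4567 + 0.000953·18.3946 = 0.1289  (Disney)
  w_2 = 0.076486·3.1628 + 0.000953·34.7961 = 0.2751  (Kellogg)
  w_3 = 0.076486·2.8576 + 0.000953·13.9681 = 0.2319  (Nike)
  w_4 = 0.076486·1.0381 + 0.000953·21.3869 = 0.0998  (Tesla)
  w_5 = 0.076486·0.9059 + 0.000953·11.8336 = 0.0806  (Merck)
Σw_i=1.0000  μᵀw=0.1160
σ²=wᵀΣw=λ₁·μ_p+λ₂ = 0.076486·0.116 + 0.000953 = 0.009825 ≈ 0.0098


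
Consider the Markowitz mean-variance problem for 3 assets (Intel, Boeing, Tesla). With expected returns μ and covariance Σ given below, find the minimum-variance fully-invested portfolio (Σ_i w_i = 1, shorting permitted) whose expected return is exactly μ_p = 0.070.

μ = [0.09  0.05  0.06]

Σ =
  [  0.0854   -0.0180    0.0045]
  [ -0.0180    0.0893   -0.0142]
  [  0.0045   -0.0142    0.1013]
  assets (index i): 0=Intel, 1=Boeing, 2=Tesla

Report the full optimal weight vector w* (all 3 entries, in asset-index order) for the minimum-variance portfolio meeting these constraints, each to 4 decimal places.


u=Σ⁻¹μ = [1.2105  0.9098  0.6661]
v=Σ⁻¹𝟙 = [14.4646  15.9366  11.4631]
a=μᵀu=0.194403  b=𝟙ᵀu=2.786426  c=𝟙ᵀv=41.864244  D=ac−b²=0.374377
λ₁=(c·0.070−b)/D = (41.864244·0.070−2.786426)/0.374377 = 0.384828
λ₂=(a−b·0.070)/D = (0.194403−2.786426·0.070)/0.374377 = -0.001727
w* = 0.384828·u + -0.001727·v:
  w_0 = 0.384828·1.2105 + -0.001727·14.4646 = 0.4409  (Intel)
  w_1 = 0.384828·0.9098 + -0.001727·15.9366 = 0.3226  (Boeing)
  w_2 = 0.384828·0.6661 + -0.001727·11.4631 = 0.2365  (Tesla)
Σw_i=1.0000  μᵀw=0.0700
σ²=wᵀΣw=λ₁·μ_p+λ₂ = 0.384828·0.070 + -0.001727 = 0.025211 ≈ 0.0252

0.4409  0.3226  0.2365


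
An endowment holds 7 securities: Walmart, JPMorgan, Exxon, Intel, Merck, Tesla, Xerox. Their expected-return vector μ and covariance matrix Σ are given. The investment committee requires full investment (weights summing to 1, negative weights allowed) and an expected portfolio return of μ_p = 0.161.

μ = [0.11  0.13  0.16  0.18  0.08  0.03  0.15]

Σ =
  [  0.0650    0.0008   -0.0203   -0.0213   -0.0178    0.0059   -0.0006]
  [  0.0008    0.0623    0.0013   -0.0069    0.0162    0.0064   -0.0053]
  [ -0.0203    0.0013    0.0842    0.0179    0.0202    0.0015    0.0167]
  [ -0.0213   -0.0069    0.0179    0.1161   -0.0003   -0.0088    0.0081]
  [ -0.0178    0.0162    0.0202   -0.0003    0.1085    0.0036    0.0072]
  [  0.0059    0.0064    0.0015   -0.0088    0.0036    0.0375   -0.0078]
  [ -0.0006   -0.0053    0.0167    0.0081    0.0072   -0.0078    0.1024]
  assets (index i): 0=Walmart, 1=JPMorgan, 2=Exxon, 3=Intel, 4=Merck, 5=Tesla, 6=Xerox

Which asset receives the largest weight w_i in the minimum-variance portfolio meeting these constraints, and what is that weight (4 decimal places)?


g=Σ⁻¹μ = [2.9489  2.1410  1.8226  1.8992  0.4730  0.5379  1.1532]
h=Σ⁻¹𝟙 = [22.6920  13.2662  10.2225  13.2387  7.6606  24.7113  9.2145]
a=μᵀg=1.463123  b=𝟙ᵀg=10.975666  c=𝟙ᵀh=101.005919  D=ac−b²=27.318817
λ₁=(c·0.161−b)/D = (101.005919·0.161−10.975666)/27.318817 = 0.193504
λ₂=(a−b·0.161)/D = (1.463123−10.975666·0.161)/27.318817 = -0.011126
w* = 0.193504·g + -0.011126·h:
  w_0 = 0.193504·2.9489 + -0.011126·22.6920 = 0.3181  (Walmart)
  w_1 = 0.193504·2.1410 + -0.011126·13.2662 = 0.2667  (JPMorgan)
  w_2 = 0.193504·1.8226 + -0.011126·10.2225 = 0.2389  (Exxon)
  w_3 = 0.193504·1.8992 + -0.011126·13.2387 = 0.2202  (Intel)
  w_4 = 0.193504·0.4730 + -0.011126·7.6606 = 0.0063  (Merck)
  w_5 = 0.193504·0.5379 + -0.011126·24.7113 = -0.1709  (Tesla)
  w_6 = 0.193504·1.1532 + -0.011126·9.2145 = 0.1206  (Xerox)
Σw_i=1.0000  μᵀw=0.1610
σ²=wᵀΣw=λ₁·μ_p+λ₂ = 0.193504·0.161 + -0.011126 = 0.020028 ≈ 0.0200

Walmart (0.3181)


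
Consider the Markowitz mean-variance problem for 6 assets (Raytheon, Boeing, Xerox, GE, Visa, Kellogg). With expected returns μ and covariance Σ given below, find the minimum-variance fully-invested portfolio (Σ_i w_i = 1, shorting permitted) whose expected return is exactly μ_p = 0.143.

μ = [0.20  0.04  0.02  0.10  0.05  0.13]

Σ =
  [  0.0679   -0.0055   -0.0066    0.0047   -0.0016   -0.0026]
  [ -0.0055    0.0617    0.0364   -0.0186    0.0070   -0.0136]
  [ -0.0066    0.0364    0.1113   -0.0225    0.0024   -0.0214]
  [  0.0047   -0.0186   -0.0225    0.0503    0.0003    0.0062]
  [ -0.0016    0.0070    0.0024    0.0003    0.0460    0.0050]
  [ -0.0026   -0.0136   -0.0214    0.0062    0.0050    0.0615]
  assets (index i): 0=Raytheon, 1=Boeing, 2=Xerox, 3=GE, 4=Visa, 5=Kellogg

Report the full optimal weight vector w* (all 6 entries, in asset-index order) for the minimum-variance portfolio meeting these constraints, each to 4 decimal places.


u=Σ⁻¹μ = [3.1086  1.6789  0.7755  2.3411  0.6011  2.6015]
v=Σ⁻¹𝟙 = [16.9311  22.2289  12.5420  29.3205  15.7060  22.0230]
a=μᵀu=1.306736  b=𝟙ᵀu=11.106553  c=𝟙ᵀv=118.751497  D=ac−b²=31.821295
λ₁=(c·0.143−b)/D = (118.751497·0.143−11.106553)/31.821295 = 0.184622
λ₂=(a−b·0.143)/D = (1.306736−11.106553·0.143)/31.821295 = -0.008846
w* = 0.184622·u + -0.008846·v:
  w_0 = 0.184622·3.1086 + -0.008846·16.9311 = 0.4241  (Raytheon)
  w_1 = 0.184622·1.6789 + -0.008846·22.2289 = 0.1133  (Boeing)
  w_2 = 0.184622·0.7755 + -0.008846·12.5420 = 0.0322  (Xerox)
  w_3 = 0.184622·2.3411 + -0.008846·29.3205 = 0.1728  (GE)
  w_4 = 0.184622·0.6011 + -0.008846·15.7060 = -0.0280  (Visa)
  w_5 = 0.184622·2.6015 + -0.008846·22.0230 = 0.2855  (Kellogg)
Σw_i=1.0000  μᵀw=0.1430
σ²=wᵀΣw=λ₁·μ_p+λ₂ = 0.184622·0.143 + -0.008846 = 0.017555 ≈ 0.0176

0.4241  0.1133  0.0322  0.1728  -0.0280  0.2855


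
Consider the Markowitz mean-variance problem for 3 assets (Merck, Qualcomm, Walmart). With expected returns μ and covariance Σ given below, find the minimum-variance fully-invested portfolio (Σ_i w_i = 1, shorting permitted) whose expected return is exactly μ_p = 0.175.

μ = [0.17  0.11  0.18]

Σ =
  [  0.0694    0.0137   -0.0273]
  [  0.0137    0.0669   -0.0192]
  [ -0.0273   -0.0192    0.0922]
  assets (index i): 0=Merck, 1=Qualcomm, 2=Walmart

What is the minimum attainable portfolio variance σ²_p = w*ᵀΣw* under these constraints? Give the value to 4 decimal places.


g=Σ⁻¹μ = [3.3917  1.9125  3.3548]
h=Σ⁻¹𝟙 = [18.9424  16.7948  19.9521]
a=μᵀg=1.390833  b=𝟙ᵀg=8.659026  c=𝟙ᵀh=55.689355  D=ac−b²=2.475856
λ₁=(c·0.175−b)/D = (55.689355·0.175−8.659026)/2.475856 = 0.438883
λ₂=(a−b·0.175)/D = (1.390833−8.659026·0.175)/2.475856 = -0.050284
w* = 0.438883·g + -0.050284·h:
  w_0 = 0.438883·3.3917 + -0.050284·18.9424 = 0.5361  (Merck)
  w_1 = 0.438883·1.9125 + -0.050284·16.7948 = -0.0052  (Qualcomm)
  w_2 = 0.438883·3.3548 + -0.050284·19.9521 = 0.4691  (Walmart)
Σw_i=1.0000  μᵀw=0.1750
σ²=wᵀΣw=λ₁·μ_p+λ₂ = 0.438883·0.175 + -0.050284 = 0.026520 ≈ 0.0265

0.0265


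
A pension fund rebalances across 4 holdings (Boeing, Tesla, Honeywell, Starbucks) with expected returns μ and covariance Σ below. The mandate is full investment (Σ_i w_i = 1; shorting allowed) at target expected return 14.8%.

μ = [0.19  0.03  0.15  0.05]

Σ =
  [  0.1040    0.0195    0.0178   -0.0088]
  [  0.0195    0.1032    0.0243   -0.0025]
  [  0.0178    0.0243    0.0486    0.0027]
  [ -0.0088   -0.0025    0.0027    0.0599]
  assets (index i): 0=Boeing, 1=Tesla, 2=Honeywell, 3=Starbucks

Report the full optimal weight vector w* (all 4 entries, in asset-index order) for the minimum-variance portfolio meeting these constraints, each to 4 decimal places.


0.3003  -0.0825  0.5430  0.2391

u=Σ⁻¹μ = [1.5460  -0.6358  2.7875  0.9097]
v=Σ⁻¹𝟙 = [7.6691  5.3347  14.1329  17.4068]
a=μᵀu=0.738281  b=𝟙ᵀu=4.607445  c=𝟙ᵀv=44.543474  D=ac−b²=11.657031
λ₁=(c·0.148−b)/D = (44.543474·0.148−4.607445)/11.657031 = 0.170283
λ₂=(a−b·0.148)/D = (0.738281−4.607445·0.148)/11.657031 = 0.004836
w* = 0.170283·u + 0.004836·v:
  w_0 = 0.170283·1.5460 + 0.004836·7.6691 = 0.3003  (Boeing)
  w_1 = 0.170283·-0.6358 + 0.004836·5.3347 = -0.0825  (Tesla)
  w_2 = 0.170283·2.7875 + 0.004836·14.1329 = 0.5430  (Honeywell)
  w_3 = 0.170283·0.9097 + 0.004836·17.4068 = 0.2391  (Starbucks)
Σw_i=1.0000  μᵀw=0.1480
σ²=wᵀΣw=λ₁·μ_p+λ₂ = 0.170283·0.148 + 0.004836 = 0.030038 ≈ 0.0300


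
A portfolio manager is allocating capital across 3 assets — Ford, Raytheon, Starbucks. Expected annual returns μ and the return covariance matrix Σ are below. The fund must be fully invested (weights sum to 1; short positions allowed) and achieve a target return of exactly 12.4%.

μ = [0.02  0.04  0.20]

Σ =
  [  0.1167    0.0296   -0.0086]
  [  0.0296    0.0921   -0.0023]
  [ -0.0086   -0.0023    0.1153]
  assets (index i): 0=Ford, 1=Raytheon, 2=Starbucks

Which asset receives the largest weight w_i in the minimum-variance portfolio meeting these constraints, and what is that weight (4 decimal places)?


g=Σ⁻¹μ = [0.1955  0.4154  1.7575]
h=Σ⁻¹𝟙 = [7.0185  8.8362  9.3728]
a=μᵀg=0.372020  b=𝟙ᵀg=2.368373  c=𝟙ᵀh=25.227418  D=ac−b²=3.775920
λ₁=(c·0.124−b)/D = (25.227418·0.124−2.368373)/3.775920 = 0.201230
λ₂=(a−b·0.124)/D = (0.372020−2.368373·0.124)/3.775920 = 0.020748
w* = 0.201230·g + 0.020748·h:
  w_0 = 0.201230·0.1955 + 0.020748·7.0185 = 0.1850  (Ford)
  w_1 = 0.201230·0.4154 + 0.020748·8.8362 = 0.2669  (Raytheon)
  w_2 = 0.201230·1.7575 + 0.020748·9.3728 = 0.5481  (Starbucks)
Σw_i=1.0000  μᵀw=0.1240
σ²=wᵀΣw=λ₁·μ_p+λ₂ = 0.201230·0.124 + 0.020748 = 0.045700 ≈ 0.0457

Starbucks (0.5481)


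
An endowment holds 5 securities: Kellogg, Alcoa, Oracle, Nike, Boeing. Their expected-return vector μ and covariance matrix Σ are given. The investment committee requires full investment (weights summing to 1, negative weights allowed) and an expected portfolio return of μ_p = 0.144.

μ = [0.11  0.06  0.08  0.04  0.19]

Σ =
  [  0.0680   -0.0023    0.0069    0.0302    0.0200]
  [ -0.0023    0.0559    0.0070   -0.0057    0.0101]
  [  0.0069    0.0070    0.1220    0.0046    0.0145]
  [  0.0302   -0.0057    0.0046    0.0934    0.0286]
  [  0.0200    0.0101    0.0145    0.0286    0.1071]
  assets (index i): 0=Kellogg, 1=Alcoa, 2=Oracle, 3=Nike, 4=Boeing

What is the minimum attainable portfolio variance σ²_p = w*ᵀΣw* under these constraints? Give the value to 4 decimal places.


0.0419

x=Σ⁻¹μ = [1.3580  0.7629  0.3717  -0.4473  1.5176]
y=Σ⁻¹𝟙 = [10.6599  17.7769  5.9531  7.1465  2.9556]
a=μᵀx=0.495345  b=𝟙ᵀx=3.562877  c=𝟙ᵀy=44.492041  D=ac−b²=9.344832
λ₁=(c·0.144−b)/D = (44.492041·0.144−3.562877)/9.344832 = 0.304337
λ₂=(a−b·0.144)/D = (0.495345−3.562877·0.144)/9.344832 = -0.001895
w* = 0.304337·x + -0.001895·y:
  w_0 = 0.304337·1.3580 + -0.001895·10.6599 = 0.3931  (Kellogg)
  w_1 = 0.304337·0.7629 + -0.001895·17.7769 = 0.1985  (Alcoa)
  w_2 = 0.304337·0.3717 + -0.001895·5.9531 = 0.1018  (Oracle)
  w_3 = 0.304337·-0.4473 + -0.001895·7.1465 = -0.1497  (Nike)
  w_4 = 0.304337·1.5176 + -0.001895·2.9556 = 0.4563  (Boeing)
Σw_i=1.0000  μᵀw=0.1440
σ²=wᵀΣw=λ₁·μ_p+λ₂ = 0.304337·0.144 + -0.001895 = 0.041929 ≈ 0.0419


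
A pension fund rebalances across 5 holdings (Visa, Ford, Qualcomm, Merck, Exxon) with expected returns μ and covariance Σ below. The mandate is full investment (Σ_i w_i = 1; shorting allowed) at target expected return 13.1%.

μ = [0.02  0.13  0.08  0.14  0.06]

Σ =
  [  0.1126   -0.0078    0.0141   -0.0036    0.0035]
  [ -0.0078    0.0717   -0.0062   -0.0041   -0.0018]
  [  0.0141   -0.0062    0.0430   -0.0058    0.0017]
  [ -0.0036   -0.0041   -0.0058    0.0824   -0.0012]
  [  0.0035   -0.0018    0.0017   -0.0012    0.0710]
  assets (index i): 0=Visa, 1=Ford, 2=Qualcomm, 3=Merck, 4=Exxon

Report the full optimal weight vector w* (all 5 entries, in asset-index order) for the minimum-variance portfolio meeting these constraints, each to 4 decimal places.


p=Σ⁻¹μ = [0.0653  2.1621  2.3847  1.9900  0.8732]
q=Σ⁻¹𝟙 = [7.0547  18.1057  25.0707  15.3115  13.8543]
a=μᵀp=0.804157  b=𝟙ᵀp=7.475351  c=𝟙ᵀq=79.396807  D=ac−b²=7.966661
λ₁=(c·0.131−b)/D = (79.396807·0.131−7.475351)/7.966661 = 0.367234
λ₂=(a−b·0.131)/D = (0.804157−7.475351·0.131)/7.966661 = -0.021981
w* = 0.367234·p + -0.021981·q:
  w_0 = 0.367234·0.0653 + -0.021981·7.0547 = -0.1311  (Visa)
  w_1 = 0.367234·2.1621 + -0.021981·18.1057 = 0.3960  (Ford)
  w_2 = 0.367234·2.3847 + -0.021981·25.0707 = 0.3247  (Qualcomm)
  w_3 = 0.367234·1.9900 + -0.021981·15.3115 = 0.3943  (Merck)
  w_4 = 0.367234·0.8732 + -0.021981·13.8543 = 0.0161  (Exxon)
Σw_i=1.0000  μᵀw=0.1310
σ²=wᵀΣw=λ₁·μ_p+λ₂ = 0.367234·0.131 + -0.021981 = 0.026127 ≈ 0.0261

-0.1311  0.3960  0.3247  0.3943  0.0161


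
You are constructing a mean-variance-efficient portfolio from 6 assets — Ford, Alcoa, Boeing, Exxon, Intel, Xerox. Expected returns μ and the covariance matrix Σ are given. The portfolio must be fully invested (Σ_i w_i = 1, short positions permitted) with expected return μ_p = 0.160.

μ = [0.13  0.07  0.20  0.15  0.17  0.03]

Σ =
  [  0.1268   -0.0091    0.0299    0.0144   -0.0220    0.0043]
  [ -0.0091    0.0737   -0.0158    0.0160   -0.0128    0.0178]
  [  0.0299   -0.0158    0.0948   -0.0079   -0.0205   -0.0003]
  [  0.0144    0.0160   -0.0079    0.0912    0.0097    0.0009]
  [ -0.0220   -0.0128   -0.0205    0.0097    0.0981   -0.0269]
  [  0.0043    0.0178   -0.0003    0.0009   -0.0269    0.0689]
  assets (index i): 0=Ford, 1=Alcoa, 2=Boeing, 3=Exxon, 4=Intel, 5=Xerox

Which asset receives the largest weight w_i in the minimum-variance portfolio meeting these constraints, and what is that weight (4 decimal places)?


u=Σ⁻¹μ = [0.8067  1.6541  2.8605  1.1544  2.9128  1.0923]
v=Σ⁻¹𝟙 = [7.7640  16.0563  16.0442  5.8056  21.8563  18.4083]
a=μᵀu=1.493855  b=𝟙ᵀu=10.480766  c=𝟙ᵀv=85.934799  D=ac−b²=18.527638
λ₁=(c·0.160−b)/D = (85.934799·0.160−10.480766)/18.527638 = 0.176428
λ₂=(a−b·0.160)/D = (1.493855−10.480766·0.160)/18.527638 = -0.009881
w* = 0.176428·u + -0.009881·v:
  w_0 = 0.176428·0.8067 + -0.009881·7.7640 = 0.0656  (Ford)
  w_1 = 0.176428·1.6541 + -0.009881·16.0563 = 0.1332  (Alcoa)
  w_2 = 0.176428·2.8605 + -0.009881·16.0442 = 0.3461  (Boeing)
  w_3 = 0.176428·1.1544 + -0.009881·5.8056 = 0.1463  (Exxon)
  w_4 = 0.176428·2.9128 + -0.009881·21.8563 = 0.2979  (Intel)
  w_5 = 0.176428·1.0923 + -0.009881·18.4083 = 0.0108  (Xerox)
Σw_i=1.0000  μᵀw=0.1600
σ²=wᵀΣw=λ₁·μ_p+λ₂ = 0.176428·0.160 + -0.009881 = 0.018348 ≈ 0.0183

Boeing (0.3461)
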